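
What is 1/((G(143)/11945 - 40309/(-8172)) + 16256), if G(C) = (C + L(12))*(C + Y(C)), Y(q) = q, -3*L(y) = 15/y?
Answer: 97614540/1587636697871 ≈ 6.1484e-5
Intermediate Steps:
L(y) = -5/y
G(C) = 2*C*(-5/12 + C) (G(C) = (C - 5/12)*(C + C) = (C - 5*1/12)*(2*C) = (C - 5/12)*(2*C) = (-5/12 + C)*(2*C) = 2*C*(-5/12 + C))
1/((G(143)/11945 - 40309/(-8172)) + 16256) = 1/((((1/6)*143*(-5 + 12*143))/11945 - 40309/(-8172)) + 16256) = 1/((((1/6)*143*(-5 + 1716))*(1/11945) - 40309*(-1/8172)) + 16256) = 1/((((1/6)*143*1711)*(1/11945) + 40309/8172) + 16256) = 1/(((244673/6)*(1/11945) + 40309/8172) + 16256) = 1/((244673/71670 + 40309/8172) + 16256) = 1/(814735631/97614540 + 16256) = 1/(1587636697871/97614540) = 97614540/1587636697871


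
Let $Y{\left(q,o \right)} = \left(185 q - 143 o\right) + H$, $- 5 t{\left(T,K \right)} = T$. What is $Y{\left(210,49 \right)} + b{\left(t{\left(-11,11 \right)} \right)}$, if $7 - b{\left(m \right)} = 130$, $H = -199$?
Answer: $31521$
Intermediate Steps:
$t{\left(T,K \right)} = - \frac{T}{5}$
$b{\left(m \right)} = -123$ ($b{\left(m \right)} = 7 - 130 = -123$)
$Y{\left(q,o \right)} = -199 - 143 o + 185 q$ ($Y{\left(q,o \right)} = \left(185 q - 143 o\right) - 199 = \left(- 143 o + 185 q\right) - 199 = -199 - 143 o + 185 q$)
$Y{\left(210,49 \right)} + b{\left(t{\left(-11,11 \right)} \right)} = \left(-199 - 7007 + 185 \cdot 210\right) - 123 = \left(-199 - 7007 + 38850\right) - 123 = 31644 - 123 = 31521$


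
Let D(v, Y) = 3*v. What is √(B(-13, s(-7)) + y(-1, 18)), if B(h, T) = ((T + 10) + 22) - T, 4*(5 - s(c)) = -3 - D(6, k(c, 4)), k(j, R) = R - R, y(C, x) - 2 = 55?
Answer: √89 ≈ 9.4340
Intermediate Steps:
y(C, x) = 57 (y(C, x) = 2 + 55 = 57)
k(j, R) = 0
s(c) = 41/4 (s(c) = 5 - (-3 - 3*6)/4 = 5 - (-3 - 1*18)/4 = 5 - (-3 - 18)/4 = 5 - ¼*(-21) = 5 + 21/4 = 41/4)
B(h, T) = 32 (B(h, T) = ((10 + T) + 22) - T = (32 + T) - T = 32)
√(B(-13, s(-7)) + y(-1, 18)) = √(32 + 57) = √89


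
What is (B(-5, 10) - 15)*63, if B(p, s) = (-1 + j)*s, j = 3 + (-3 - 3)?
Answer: -3465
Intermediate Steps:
j = -3 (j = 3 - 6 = -3)
B(p, s) = -4*s (B(p, s) = (-1 - 3)*s = -4*s)
(B(-5, 10) - 15)*63 = (-4*10 - 15)*63 = (-40 - 15)*63 = -55*63 = -3465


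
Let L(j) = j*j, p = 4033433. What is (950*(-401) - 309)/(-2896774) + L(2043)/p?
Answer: 13628479895273/11683943845142 ≈ 1.1664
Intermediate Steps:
L(j) = j**2
(950*(-401) - 309)/(-2896774) + L(2043)/p = (950*(-401) - 309)/(-2896774) + 2043**2/4033433 = (-380950 - 309)*(-1/2896774) + 4173849*(1/4033433) = -381259*(-1/2896774) + 4173849/4033433 = 381259/2896774 + 4173849/4033433 = 13628479895273/11683943845142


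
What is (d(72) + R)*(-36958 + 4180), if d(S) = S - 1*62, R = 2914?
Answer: -95842872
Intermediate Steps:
d(S) = -62 + S (d(S) = S - 62 = -62 + S)
(d(72) + R)*(-36958 + 4180) = ((-62 + 72) + 2914)*(-36958 + 4180) = (10 + 2914)*(-32778) = 2924*(-32778) = -95842872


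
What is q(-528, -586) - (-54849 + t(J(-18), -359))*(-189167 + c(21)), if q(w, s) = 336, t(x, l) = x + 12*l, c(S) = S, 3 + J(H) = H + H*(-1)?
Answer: -11189877024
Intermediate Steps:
J(H) = -3 (J(H) = -3 + (H + H*(-1)) = -3 + (H - H) = -3 + 0 = -3)
q(-528, -586) - (-54849 + t(J(-18), -359))*(-189167 + c(21)) = 336 - (-54849 + (-3 + 12*(-359)))*(-189167 + 21) = 336 - (-54849 + (-3 - 4308))*(-189146) = 336 - (-54849 - 4311)*(-189146) = 336 - (-59160)*(-189146) = 336 - 1*11189877360 = 336 - 11189877360 = -11189877024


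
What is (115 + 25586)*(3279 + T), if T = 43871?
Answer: 1211802150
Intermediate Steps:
(115 + 25586)*(3279 + T) = (115 + 25586)*(3279 + 43871) = 25701*47150 = 1211802150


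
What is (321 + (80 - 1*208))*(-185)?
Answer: -35705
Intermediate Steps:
(321 + (80 - 1*208))*(-185) = (321 + (80 - 208))*(-185) = (321 - 128)*(-185) = 193*(-185) = -35705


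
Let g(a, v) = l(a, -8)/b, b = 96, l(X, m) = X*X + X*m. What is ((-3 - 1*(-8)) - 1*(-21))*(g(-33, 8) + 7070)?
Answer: 2946983/16 ≈ 1.8419e+5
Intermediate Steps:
l(X, m) = X² + X*m
g(a, v) = a*(-8 + a)/96 (g(a, v) = (a*(a - 8))/96 = (a*(-8 + a))*(1/96) = a*(-8 + a)/96)
((-3 - 1*(-8)) - 1*(-21))*(g(-33, 8) + 7070) = ((-3 - 1*(-8)) - 1*(-21))*((1/96)*(-33)*(-8 - 33) + 7070) = ((-3 + 8) + 21)*((1/96)*(-33)*(-41) + 7070) = (5 + 21)*(451/32 + 7070) = 26*(226691/32) = 2946983/16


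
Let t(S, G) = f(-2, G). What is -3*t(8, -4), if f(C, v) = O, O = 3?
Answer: -9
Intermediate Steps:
f(C, v) = 3
t(S, G) = 3
-3*t(8, -4) = -3*3 = -9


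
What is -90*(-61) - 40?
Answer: 5450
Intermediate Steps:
-90*(-61) - 40 = 5490 - 40 = 5450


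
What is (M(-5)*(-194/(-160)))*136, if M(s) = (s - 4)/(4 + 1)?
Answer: -14841/50 ≈ -296.82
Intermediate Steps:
M(s) = -⅘ + s/5 (M(s) = (-4 + s)/5 = (-4 + s)*(⅕) = -⅘ + s/5)
(M(-5)*(-194/(-160)))*136 = ((-⅘ + (⅕)*(-5))*(-194/(-160)))*136 = ((-⅘ - 1)*(-194*(-1/160)))*136 = -9/5*97/80*136 = -873/400*136 = -14841/50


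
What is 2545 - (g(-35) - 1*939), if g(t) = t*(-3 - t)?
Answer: 4604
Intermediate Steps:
2545 - (g(-35) - 1*939) = 2545 - (-1*(-35)*(3 - 35) - 1*939) = 2545 - (-1*(-35)*(-32) - 939) = 2545 - (-1120 - 939) = 2545 - 1*(-2059) = 2545 + 2059 = 4604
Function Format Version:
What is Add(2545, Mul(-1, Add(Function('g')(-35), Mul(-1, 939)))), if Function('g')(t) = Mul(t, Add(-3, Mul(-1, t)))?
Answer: 4604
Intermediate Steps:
Add(2545, Mul(-1, Add(Function('g')(-35), Mul(-1, 939)))) = Add(2545, Mul(-1, Add(Mul(-1, -35, Add(3, -35)), Mul(-1, 939)))) = Add(2545, Mul(-1, Add(Mul(-1, -35, -32), -939))) = Add(2545, Mul(-1, Add(-1120, -939))) = Add(2545, Mul(-1, -2059)) = Add(2545, 2059) = 4604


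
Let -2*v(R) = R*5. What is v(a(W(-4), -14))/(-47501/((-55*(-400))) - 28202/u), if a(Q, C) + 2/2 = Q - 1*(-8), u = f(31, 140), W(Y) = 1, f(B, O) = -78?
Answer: -17160000/308369461 ≈ -0.055648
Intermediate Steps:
u = -78
a(Q, C) = 7 + Q (a(Q, C) = -1 + (Q - 1*(-8)) = -1 + (Q + 8) = -1 + (8 + Q) = 7 + Q)
v(R) = -5*R/2 (v(R) = -R*5/2 = -5*R/2)
v(a(W(-4), -14))/(-47501/((-55*(-400))) - 28202/u) = (-5*(7 + 1)/2)/(-47501/((-55*(-400))) - 28202/(-78)) = (-5/2*8)/(-47501/22000 - 28202*(-1/78)) = -20/(-47501*1/22000 + 14101/39) = -20/(-47501/22000 + 14101/39) = -20/308369461/858000 = -20*858000/308369461 = -17160000/308369461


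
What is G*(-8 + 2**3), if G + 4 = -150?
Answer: 0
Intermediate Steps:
G = -154 (G = -4 - 150 = -154)
G*(-8 + 2**3) = -154*(-8 + 2**3) = -154*(-8 + 8) = -154*0 = 0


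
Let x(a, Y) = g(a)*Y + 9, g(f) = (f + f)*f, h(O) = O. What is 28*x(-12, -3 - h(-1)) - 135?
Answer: -16011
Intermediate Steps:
g(f) = 2*f² (g(f) = (2*f)*f = 2*f²)
x(a, Y) = 9 + 2*Y*a² (x(a, Y) = (2*a²)*Y + 9 = 2*Y*a² + 9 = 9 + 2*Y*a²)
28*x(-12, -3 - h(-1)) - 135 = 28*(9 + 2*(-3 - 1*(-1))*(-12)²) - 135 = 28*(9 + 2*(-3 + 1)*144) - 135 = 28*(9 + 2*(-2)*144) - 135 = 28*(9 - 576) - 135 = 28*(-567) - 135 = -15876 - 135 = -16011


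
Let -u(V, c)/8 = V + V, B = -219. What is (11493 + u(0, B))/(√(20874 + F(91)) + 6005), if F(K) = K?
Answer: 1533677/800868 - 1277*√20965/4004340 ≈ 1.8688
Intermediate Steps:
u(V, c) = -16*V (u(V, c) = -8*(V + V) = -16*V)
(11493 + u(0, B))/(√(20874 + F(91)) + 6005) = (11493 - 16*0)/(√(20874 + 91) + 6005) = (11493 + 0)/(√20965 + 6005) = 11493/(6005 + √20965)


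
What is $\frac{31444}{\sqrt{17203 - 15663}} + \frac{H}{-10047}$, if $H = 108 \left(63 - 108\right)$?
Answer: $\frac{1620}{3349} + \frac{2246 \sqrt{385}}{55} \approx 801.75$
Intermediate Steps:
$H = -4860$ ($H = 108 \left(-45\right) = -4860$)
$\frac{31444}{\sqrt{17203 - 15663}} + \frac{H}{-10047} = \frac{31444}{\sqrt{17203 - 15663}} - \frac{4860}{-10047} = \frac{31444}{\sqrt{1540}} - - \frac{1620}{3349} = \frac{31444}{2 \sqrt{385}} + \frac{1620}{3349} = 31444 \frac{\sqrt{385}}{770} + \frac{1620}{3349} = \frac{2246 \sqrt{385}}{55} + \frac{1620}{3349} = \frac{1620}{3349} + \frac{2246 \sqrt{385}}{55}$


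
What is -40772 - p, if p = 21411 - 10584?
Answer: -51599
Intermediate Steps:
p = 10827
-40772 - p = -40772 - 1*10827 = -40772 - 10827 = -51599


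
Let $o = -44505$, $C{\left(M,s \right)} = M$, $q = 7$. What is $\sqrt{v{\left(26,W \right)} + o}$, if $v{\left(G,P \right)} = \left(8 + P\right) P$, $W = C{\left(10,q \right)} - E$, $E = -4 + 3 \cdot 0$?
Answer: $i \sqrt{44197} \approx 210.23 i$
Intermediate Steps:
$E = -4$ ($E = -4 + 0 = -4$)
$W = 14$ ($W = 10 - -4 = 10 + 4 = 14$)
$v{\left(G,P \right)} = P \left(8 + P\right)$
$\sqrt{v{\left(26,W \right)} + o} = \sqrt{14 \left(8 + 14\right) - 44505} = \sqrt{14 \cdot 22 - 44505} = \sqrt{308 - 44505} = \sqrt{-44197} = i \sqrt{44197}$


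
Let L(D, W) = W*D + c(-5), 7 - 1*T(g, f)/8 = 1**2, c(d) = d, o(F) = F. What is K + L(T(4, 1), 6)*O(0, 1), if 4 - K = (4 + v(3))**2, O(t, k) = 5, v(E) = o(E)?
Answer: 1370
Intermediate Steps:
v(E) = E
T(g, f) = 48 (T(g, f) = 56 - 8*1**2 = 56 - 8*1 = 56 - 8 = 48)
L(D, W) = -5 + D*W (L(D, W) = W*D - 5 = D*W - 5 = -5 + D*W)
K = -45 (K = 4 - (4 + 3)**2 = 4 - 1*7**2 = 4 - 1*49 = 4 - 49 = -45)
K + L(T(4, 1), 6)*O(0, 1) = -45 + (-5 + 48*6)*5 = -45 + (-5 + 288)*5 = -45 + 283*5 = -45 + 1415 = 1370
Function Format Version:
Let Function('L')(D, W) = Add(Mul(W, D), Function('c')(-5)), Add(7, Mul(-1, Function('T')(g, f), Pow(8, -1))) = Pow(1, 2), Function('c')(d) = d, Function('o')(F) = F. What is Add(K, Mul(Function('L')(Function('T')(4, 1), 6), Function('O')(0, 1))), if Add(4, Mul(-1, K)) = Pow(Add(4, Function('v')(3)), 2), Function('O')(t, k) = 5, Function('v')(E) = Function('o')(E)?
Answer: 1370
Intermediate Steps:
Function('v')(E) = E
Function('T')(g, f) = 48 (Function('T')(g, f) = Add(56, Mul(-8, Pow(1, 2))) = Add(56, Mul(-8, 1)) = Add(56, -8) = 48)
Function('L')(D, W) = Add(-5, Mul(D, W)) (Function('L')(D, W) = Add(Mul(W, D), -5) = Add(Mul(D, W), -5) = Add(-5, Mul(D, W)))
K = -45 (K = Add(4, Mul(-1, Pow(Add(4, 3), 2))) = Add(4, Mul(-1, Pow(7, 2))) = Add(4, Mul(-1, 49)) = Add(4, -49) = -45)
Add(K, Mul(Function('L')(Function('T')(4, 1), 6), Function('O')(0, 1))) = Add(-45, Mul(Add(-5, Mul(48, 6)), 5)) = Add(-45, Mul(Add(-5, 288), 5)) = Add(-45, Mul(283, 5)) = Add(-45, 1415) = 1370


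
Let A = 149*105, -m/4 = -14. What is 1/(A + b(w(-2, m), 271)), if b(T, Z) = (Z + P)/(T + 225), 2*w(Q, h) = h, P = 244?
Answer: 253/3958700 ≈ 6.3910e-5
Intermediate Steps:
m = 56 (m = -4*(-14) = 56)
w(Q, h) = h/2
b(T, Z) = (244 + Z)/(225 + T) (b(T, Z) = (Z + 244)/(T + 225) = (244 + Z)/(225 + T))
A = 15645
1/(A + b(w(-2, m), 271)) = 1/(15645 + (244 + 271)/(225 + (½)*56)) = 1/(15645 + 515/(225 + 28)) = 1/(15645 + 515/253) = 1/(3958700/253) = 253/3958700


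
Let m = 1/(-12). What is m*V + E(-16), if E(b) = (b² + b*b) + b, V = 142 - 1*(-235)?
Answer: 5575/12 ≈ 464.58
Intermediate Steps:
V = 377 (V = 142 + 235 = 377)
E(b) = b + 2*b² (E(b) = (b² + b²) + b = 2*b² + b = b + 2*b²)
m = -1/12 ≈ -0.083333
m*V + E(-16) = -1/12*377 - 16*(1 + 2*(-16)) = -377/12 - 16*(1 - 32) = -377/12 - 16*(-31) = -377/12 + 496 = 5575/12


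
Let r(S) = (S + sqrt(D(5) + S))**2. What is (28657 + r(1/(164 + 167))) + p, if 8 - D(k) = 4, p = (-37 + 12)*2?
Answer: 3134650103/109561 + 10*sqrt(17543)/109561 ≈ 28611.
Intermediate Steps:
p = -50 (p = -25*2 = -50)
D(k) = 4 (D(k) = 8 - 1*4 = 8 - 4 = 4)
r(S) = (S + sqrt(4 + S))**2
(28657 + r(1/(164 + 167))) + p = (28657 + (1/(164 + 167) + sqrt(4 + 1/(164 + 167)))**2) - 50 = (28657 + (1/331 + sqrt(4 + 1/331))**2) - 50 = (28657 + (1/331 + sqrt(1325/331))**2) - 50 = (28657 + (1/331 + 5*sqrt(17543)/331)**2) - 50 = 28607 + (1/331 + 5*sqrt(17543)/331)**2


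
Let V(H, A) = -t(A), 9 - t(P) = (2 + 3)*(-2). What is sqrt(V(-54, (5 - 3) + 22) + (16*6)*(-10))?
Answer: I*sqrt(979) ≈ 31.289*I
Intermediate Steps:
t(P) = 19 (t(P) = 9 - (2 + 3)*(-2) = 9 - 5*(-2) = 9 - 1*(-10) = 9 + 10 = 19)
V(H, A) = -19 (V(H, A) = -1*19 = -19)
sqrt(V(-54, (5 - 3) + 22) + (16*6)*(-10)) = sqrt(-19 + (16*6)*(-10)) = sqrt(-19 + 96*(-10)) = sqrt(-19 - 960) = sqrt(-979) = I*sqrt(979)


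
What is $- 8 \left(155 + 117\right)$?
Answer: $-2176$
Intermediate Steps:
$- 8 \left(155 + 117\right) = \left(-8\right) 272 = -2176$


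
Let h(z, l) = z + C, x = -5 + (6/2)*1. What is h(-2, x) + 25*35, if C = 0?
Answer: 873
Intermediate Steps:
x = -2 (x = -5 + (6*(½))*1 = -5 + 3*1 = -5 + 3 = -2)
h(z, l) = z (h(z, l) = z + 0 = z)
h(-2, x) + 25*35 = -2 + 25*35 = -2 + 875 = 873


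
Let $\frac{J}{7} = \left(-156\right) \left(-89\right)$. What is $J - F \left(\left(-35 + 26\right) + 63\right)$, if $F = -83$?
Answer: $101670$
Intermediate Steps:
$J = 97188$ ($J = 7 \left(\left(-156\right) \left(-89\right)\right) = 7 \cdot 13884 = 97188$)
$J - F \left(\left(-35 + 26\right) + 63\right) = 97188 - - 83 \left(\left(-35 + 26\right) + 63\right) = 97188 - - 83 \left(-9 + 63\right) = 97188 - \left(-83\right) 54 = 97188 - -4482 = 97188 + 4482 = 101670$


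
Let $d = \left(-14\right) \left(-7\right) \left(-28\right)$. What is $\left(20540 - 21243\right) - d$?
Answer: $2041$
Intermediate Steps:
$d = -2744$ ($d = 98 \left(-28\right) = -2744$)
$\left(20540 - 21243\right) - d = \left(20540 - 21243\right) - -2744 = \left(20540 - 21243\right) + 2744 = -703 + 2744 = 2041$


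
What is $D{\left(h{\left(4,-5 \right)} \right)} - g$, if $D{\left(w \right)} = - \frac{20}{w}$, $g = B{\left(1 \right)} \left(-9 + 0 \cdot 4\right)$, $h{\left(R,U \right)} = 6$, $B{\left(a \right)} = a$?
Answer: $\frac{17}{3} \approx 5.6667$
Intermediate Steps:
$g = -9$ ($g = 1 \left(-9 + 0 \cdot 4\right) = 1 \left(-9 + 0\right) = 1 \left(-9\right) = -9$)
$D{\left(h{\left(4,-5 \right)} \right)} - g = - \frac{20}{6} - -9 = \left(-20\right) \frac{1}{6} + 9 = - \frac{10}{3} + 9 = \frac{17}{3}$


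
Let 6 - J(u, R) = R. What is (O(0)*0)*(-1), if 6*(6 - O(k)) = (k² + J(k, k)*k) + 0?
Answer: 0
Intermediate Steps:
J(u, R) = 6 - R
O(k) = 6 - k²/6 - k*(6 - k)/6 (O(k) = 6 - ((k² + (6 - k)*k) + 0)/6 = 6 - ((k² + k*(6 - k)) + 0)/6 = 6 - (k² + k*(6 - k))/6 = 6 + (-k²/6 - k*(6 - k)/6) = 6 - k²/6 - k*(6 - k)/6)
(O(0)*0)*(-1) = ((6 - 1*0)*0)*(-1) = ((6 + 0)*0)*(-1) = (6*0)*(-1) = 0*(-1) = 0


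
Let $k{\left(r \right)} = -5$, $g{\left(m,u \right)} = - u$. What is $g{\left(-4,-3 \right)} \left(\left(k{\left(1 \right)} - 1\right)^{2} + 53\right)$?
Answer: $267$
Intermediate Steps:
$g{\left(-4,-3 \right)} \left(\left(k{\left(1 \right)} - 1\right)^{2} + 53\right) = \left(-1\right) \left(-3\right) \left(\left(-5 - 1\right)^{2} + 53\right) = 3 \left(\left(-6\right)^{2} + 53\right) = 3 \left(36 + 53\right) = 3 \cdot 89 = 267$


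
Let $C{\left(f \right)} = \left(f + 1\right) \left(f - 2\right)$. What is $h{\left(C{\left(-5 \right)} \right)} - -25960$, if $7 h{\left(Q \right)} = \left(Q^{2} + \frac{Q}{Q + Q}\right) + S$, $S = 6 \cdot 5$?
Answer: $\frac{365069}{14} \approx 26076.0$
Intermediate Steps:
$S = 30$
$C{\left(f \right)} = \left(1 + f\right) \left(-2 + f\right)$
$h{\left(Q \right)} = \frac{61}{14} + \frac{Q^{2}}{7}$ ($h{\left(Q \right)} = \frac{\left(Q^{2} + \frac{Q}{Q + Q}\right) + 30}{7} = \frac{\left(Q^{2} + \frac{Q}{2 Q}\right) + 30}{7} = \frac{\left(Q^{2} + \frac{1}{2 Q} Q\right) + 30}{7} = \frac{\left(Q^{2} + \frac{1}{2}\right) + 30}{7} = \frac{\left(\frac{1}{2} + Q^{2}\right) + 30}{7} = \frac{\frac{61}{2} + Q^{2}}{7} = \frac{61}{14} + \frac{Q^{2}}{7}$)
$h{\left(C{\left(-5 \right)} \right)} - -25960 = \left(\frac{61}{14} + \frac{\left(-2 + \left(-5\right)^{2} - -5\right)^{2}}{7}\right) - -25960 = \left(\frac{61}{14} + \frac{\left(-2 + 25 + 5\right)^{2}}{7}\right) + 25960 = \left(\frac{61}{14} + \frac{28^{2}}{7}\right) + 25960 = \left(\frac{61}{14} + \frac{1}{7} \cdot 784\right) + 25960 = \left(\frac{61}{14} + 112\right) + 25960 = \frac{1629}{14} + 25960 = \frac{365069}{14}$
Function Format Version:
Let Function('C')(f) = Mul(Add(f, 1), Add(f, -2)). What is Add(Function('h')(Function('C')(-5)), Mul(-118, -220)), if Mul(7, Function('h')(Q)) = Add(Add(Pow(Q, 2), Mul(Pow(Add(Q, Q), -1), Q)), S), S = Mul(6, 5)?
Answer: Rational(365069, 14) ≈ 26076.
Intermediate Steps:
S = 30
Function('C')(f) = Mul(Add(1, f), Add(-2, f))
Function('h')(Q) = Add(Rational(61, 14), Mul(Rational(1, 7), Pow(Q, 2))) (Function('h')(Q) = Mul(Rational(1, 7), Add(Add(Pow(Q, 2), Mul(Pow(Add(Q, Q), -1), Q)), 30)) = Mul(Rational(1, 7), Add(Add(Pow(Q, 2), Mul(Pow(Mul(2, Q), -1), Q)), 30)) = Mul(Rational(1, 7), Add(Add(Pow(Q, 2), Mul(Mul(Rational(1, 2), Pow(Q, -1)), Q)), 30)) = Mul(Rational(1, 7), Add(Add(Pow(Q, 2), Rational(1, 2)), 30)) = Mul(Rational(1, 7), Add(Add(Rational(1, 2), Pow(Q, 2)), 30)) = Mul(Rational(1, 7), Add(Rational(61, 2), Pow(Q, 2))) = Add(Rational(61, 14), Mul(Rational(1, 7), Pow(Q, 2))))
Add(Function('h')(Function('C')(-5)), Mul(-118, -220)) = Add(Add(Rational(61, 14), Mul(Rational(1, 7), Pow(Add(-2, Pow(-5, 2), Mul(-1, -5)), 2))), Mul(-118, -220)) = Add(Add(Rational(61, 14), Mul(Rational(1, 7), Pow(Add(-2, 25, 5), 2))), 25960) = Add(Add(Rational(61, 14), Mul(Rational(1, 7), Pow(28, 2))), 25960) = Add(Add(Rational(61, 14), Mul(Rational(1, 7), 784)), 25960) = Add(Add(Rational(61, 14), 112), 25960) = Add(Rational(1629, 14), 25960) = Rational(365069, 14)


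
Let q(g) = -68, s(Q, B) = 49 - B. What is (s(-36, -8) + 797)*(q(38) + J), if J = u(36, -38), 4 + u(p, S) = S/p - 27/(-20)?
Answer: -5511289/90 ≈ -61237.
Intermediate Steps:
u(p, S) = -53/20 + S/p (u(p, S) = -4 + (S/p - 27/(-20)) = -4 + (S/p - 27*(-1/20)) = -4 + (S/p + 27/20) = -4 + (27/20 + S/p) = -53/20 + S/p)
J = -667/180 (J = -53/20 - 38/36 = -53/20 - 38*1/36 = -53/20 - 19/18 = -667/180 ≈ -3.7056)
(s(-36, -8) + 797)*(q(38) + J) = ((49 - 1*(-8)) + 797)*(-68 - 667/180) = ((49 + 8) + 797)*(-12907/180) = (57 + 797)*(-12907/180) = 854*(-12907/180) = -5511289/90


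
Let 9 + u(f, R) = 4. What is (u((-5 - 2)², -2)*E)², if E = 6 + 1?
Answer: 1225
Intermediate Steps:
E = 7
u(f, R) = -5 (u(f, R) = -9 + 4 = -5)
(u((-5 - 2)², -2)*E)² = (-5*7)² = (-35)² = 1225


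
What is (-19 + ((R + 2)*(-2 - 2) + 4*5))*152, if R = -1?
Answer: -456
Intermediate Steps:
(-19 + ((R + 2)*(-2 - 2) + 4*5))*152 = (-19 + ((-1 + 2)*(-2 - 2) + 4*5))*152 = (-19 + (1*(-4) + 20))*152 = (-19 + (-4 + 20))*152 = (-19 + 16)*152 = -3*152 = -456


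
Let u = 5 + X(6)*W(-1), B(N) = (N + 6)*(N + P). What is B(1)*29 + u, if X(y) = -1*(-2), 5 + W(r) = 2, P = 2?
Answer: 608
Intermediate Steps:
W(r) = -3 (W(r) = -5 + 2 = -3)
X(y) = 2
B(N) = (2 + N)*(6 + N) (B(N) = (N + 6)*(N + 2) = (6 + N)*(2 + N) = (2 + N)*(6 + N))
u = -1 (u = 5 + 2*(-3) = 5 - 6 = -1)
B(1)*29 + u = (12 + 1² + 8*1)*29 - 1 = (12 + 1 + 8)*29 - 1 = 21*29 - 1 = 609 - 1 = 608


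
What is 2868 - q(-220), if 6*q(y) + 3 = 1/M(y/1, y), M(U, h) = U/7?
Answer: 3786427/1320 ≈ 2868.5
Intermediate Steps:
M(U, h) = U/7 (M(U, h) = U*(⅐) = U/7)
q(y) = -½ + 7/(6*y) (q(y) = -½ + 1/(6*(((y/1)/7))) = -½ + 1/(6*(((y*1)/7))) = -½ + 1/(6*((y/7))) = -½ + (7/y)/6 = -½ + 7/(6*y))
2868 - q(-220) = 2868 - (7 - 3*(-220))/(6*(-220)) = 2868 - (-1)*(7 + 660)/(6*220) = 2868 - (-1)*667/(6*220) = 2868 - 1*(-667/1320) = 2868 + 667/1320 = 3786427/1320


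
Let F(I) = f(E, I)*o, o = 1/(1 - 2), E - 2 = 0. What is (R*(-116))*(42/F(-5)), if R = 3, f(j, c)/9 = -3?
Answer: -1624/3 ≈ -541.33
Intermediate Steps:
E = 2 (E = 2 + 0 = 2)
f(j, c) = -27 (f(j, c) = 9*(-3) = -27)
o = -1 (o = 1/(-1) = -1)
F(I) = 27 (F(I) = -27*(-1) = 27)
(R*(-116))*(42/F(-5)) = (3*(-116))*(42/27) = -14616/27 = -348*14/9 = -1624/3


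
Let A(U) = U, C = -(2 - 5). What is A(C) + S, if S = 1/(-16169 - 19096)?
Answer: 105794/35265 ≈ 3.0000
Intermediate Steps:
C = 3 (C = -1*(-3) = 3)
S = -1/35265 (S = 1/(-35265) = -1/35265 ≈ -2.8357e-5)
A(C) + S = 3 - 1/35265 = 105794/35265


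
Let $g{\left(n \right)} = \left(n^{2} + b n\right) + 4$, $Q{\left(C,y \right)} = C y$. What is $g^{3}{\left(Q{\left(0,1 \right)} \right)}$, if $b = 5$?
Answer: $64$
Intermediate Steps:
$g{\left(n \right)} = 4 + n^{2} + 5 n$ ($g{\left(n \right)} = \left(n^{2} + 5 n\right) + 4 = 4 + n^{2} + 5 n$)
$g^{3}{\left(Q{\left(0,1 \right)} \right)} = \left(4 + \left(0 \cdot 1\right)^{2} + 5 \cdot 0 \cdot 1\right)^{3} = \left(4 + 0^{2} + 5 \cdot 0\right)^{3} = \left(4 + 0 + 0\right)^{3} = 4^{3} = 64$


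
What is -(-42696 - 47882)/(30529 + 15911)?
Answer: 45289/23220 ≈ 1.9504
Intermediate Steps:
-(-42696 - 47882)/(30529 + 15911) = -(-90578)/46440 = -1*(-45289/23220) = 45289/23220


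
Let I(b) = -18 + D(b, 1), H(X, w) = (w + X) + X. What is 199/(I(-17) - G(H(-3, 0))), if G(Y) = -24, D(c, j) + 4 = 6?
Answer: 199/8 ≈ 24.875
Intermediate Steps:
D(c, j) = 2 (D(c, j) = -4 + 6 = 2)
H(X, w) = w + 2*X (H(X, w) = (X + w) + X = w + 2*X)
I(b) = -16 (I(b) = -18 + 2 = -16)
199/(I(-17) - G(H(-3, 0))) = 199/(-16 - 1*(-24)) = 199/(-16 + 24) = 199/8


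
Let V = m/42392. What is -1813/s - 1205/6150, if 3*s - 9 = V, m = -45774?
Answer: -15760118053/22943190 ≈ -686.92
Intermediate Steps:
V = -22887/21196 (V = -45774/42392 = -45774*1/42392 = -22887/21196 ≈ -1.0798)
s = 55959/21196 (s = 3 + (⅓)*(-22887/21196) = 3 - 7629/21196 = 55959/21196 ≈ 2.6401)
-1813/s - 1205/6150 = -1813/55959/21196 - 1205/6150 = -1813*21196/55959 - 1205*1/6150 = -38428348/55959 - 241/1230 = -15760118053/22943190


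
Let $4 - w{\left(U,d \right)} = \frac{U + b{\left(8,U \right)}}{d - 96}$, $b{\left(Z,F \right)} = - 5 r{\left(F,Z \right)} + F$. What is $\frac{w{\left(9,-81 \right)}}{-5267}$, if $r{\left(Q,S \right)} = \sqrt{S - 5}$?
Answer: $- \frac{242}{310753} + \frac{5 \sqrt{3}}{932259} \approx -0.00076946$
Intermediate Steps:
$r{\left(Q,S \right)} = \sqrt{-5 + S}$
$b{\left(Z,F \right)} = F - 5 \sqrt{-5 + Z}$ ($b{\left(Z,F \right)} = - 5 \sqrt{-5 + Z} + F = F - 5 \sqrt{-5 + Z}$)
$w{\left(U,d \right)} = 4 - \frac{- 5 \sqrt{3} + 2 U}{-96 + d}$ ($w{\left(U,d \right)} = 4 - \frac{U + \left(U - 5 \sqrt{-5 + 8}\right)}{d - 96} = 4 - \frac{U + \left(U - 5 \sqrt{3}\right)}{-96 + d} = 4 - \frac{- 5 \sqrt{3} + 2 U}{-96 + d}$)
$\frac{w{\left(9,-81 \right)}}{-5267} = \frac{\frac{1}{-96 - 81} \left(-384 - 18 + 4 \left(-81\right) + 5 \sqrt{3}\right)}{-5267} = \frac{-384 - 18 - 324 + 5 \sqrt{3}}{-177} \left(- \frac{1}{5267}\right) = - \frac{-726 + 5 \sqrt{3}}{177} \left(- \frac{1}{5267}\right) = \left(\frac{242}{59} - \frac{5 \sqrt{3}}{177}\right) \left(- \frac{1}{5267}\right) = - \frac{242}{310753} + \frac{5 \sqrt{3}}{932259}$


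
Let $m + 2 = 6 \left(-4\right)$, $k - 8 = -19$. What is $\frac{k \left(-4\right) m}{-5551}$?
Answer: $\frac{88}{427} \approx 0.20609$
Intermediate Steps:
$k = -11$ ($k = 8 - 19 = -11$)
$m = -26$ ($m = -2 + 6 \left(-4\right) = -2 - 24 = -26$)
$\frac{k \left(-4\right) m}{-5551} = \frac{\left(-11\right) \left(-4\right) \left(-26\right)}{-5551} = 44 \left(-26\right) \left(- \frac{1}{5551}\right) = \left(-1144\right) \left(- \frac{1}{5551}\right) = \frac{88}{427}$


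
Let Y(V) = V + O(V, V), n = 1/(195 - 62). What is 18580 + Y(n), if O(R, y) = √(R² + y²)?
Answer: 2471141/133 + √2/133 ≈ 18580.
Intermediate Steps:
n = 1/133 ≈ 0.0075188
Y(V) = V + √2*√(V²) (Y(V) = V + √(V² + V²) = V + √(2*V²) = V + √2*√(V²))
18580 + Y(n) = 18580 + (1/133 + √2*√((1/133)²)) = 18580 + (1/133 + √2*√(1/17689)) = 18580 + (1/133 + √2*(1/133)) = 18580 + (1/133 + √2/133) = 2471141/133 + √2/133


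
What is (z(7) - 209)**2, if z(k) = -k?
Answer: 46656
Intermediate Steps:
(z(7) - 209)**2 = (-1*7 - 209)**2 = (-7 - 209)**2 = (-216)**2 = 46656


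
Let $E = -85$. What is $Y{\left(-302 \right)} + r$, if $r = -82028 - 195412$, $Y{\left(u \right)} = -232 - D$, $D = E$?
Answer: $-277587$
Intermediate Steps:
$D = -85$
$Y{\left(u \right)} = -147$ ($Y{\left(u \right)} = -232 - -85 = -232 + 85 = -147$)
$r = -277440$ ($r = -82028 - 195412 = -277440$)
$Y{\left(-302 \right)} + r = -147 - 277440 = -277587$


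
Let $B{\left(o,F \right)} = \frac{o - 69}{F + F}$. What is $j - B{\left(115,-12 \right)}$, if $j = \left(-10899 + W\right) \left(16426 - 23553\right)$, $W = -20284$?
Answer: $\frac{2666894915}{12} \approx 2.2224 \cdot 10^{8}$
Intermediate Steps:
$B{\left(o,F \right)} = \frac{-69 + o}{2 F}$
$j = 222241241$ ($j = \left(-10899 - 20284\right) \left(16426 - 23553\right) = \left(-31183\right) \left(-7127\right) = 222241241$)
$j - B{\left(115,-12 \right)} = 222241241 - \frac{-69 + 115}{2 \left(-12\right)} = 222241241 - \frac{1}{2} \left(- \frac{1}{12}\right) 46 = 222241241 - - \frac{23}{12} = 222241241 + \frac{23}{12} = \frac{2666894915}{12}$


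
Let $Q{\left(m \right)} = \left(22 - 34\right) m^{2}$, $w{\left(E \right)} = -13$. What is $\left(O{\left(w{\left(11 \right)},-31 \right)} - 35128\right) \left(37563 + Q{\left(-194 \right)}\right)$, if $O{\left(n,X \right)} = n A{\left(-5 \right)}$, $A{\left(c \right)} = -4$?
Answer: $14523884244$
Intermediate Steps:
$O{\left(n,X \right)} = - 4 n$ ($O{\left(n,X \right)} = n \left(-4\right) = - 4 n$)
$Q{\left(m \right)} = - 12 m^{2}$ ($Q{\left(m \right)} = \left(22 - 34\right) m^{2} = - 12 m^{2}$)
$\left(O{\left(w{\left(11 \right)},-31 \right)} - 35128\right) \left(37563 + Q{\left(-194 \right)}\right) = \left(\left(-4\right) \left(-13\right) - 35128\right) \left(37563 - 12 \left(-194\right)^{2}\right) = \left(52 - 35128\right) \left(37563 - 451632\right) = - 35076 \left(37563 - 451632\right) = \left(-35076\right) \left(-414069\right) = 14523884244$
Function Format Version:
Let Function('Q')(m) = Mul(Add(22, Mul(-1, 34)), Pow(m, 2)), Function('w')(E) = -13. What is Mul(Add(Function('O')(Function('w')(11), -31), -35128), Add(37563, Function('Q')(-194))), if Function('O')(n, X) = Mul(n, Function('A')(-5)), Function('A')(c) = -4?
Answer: 14523884244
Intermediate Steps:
Function('O')(n, X) = Mul(-4, n) (Function('O')(n, X) = Mul(n, -4) = Mul(-4, n))
Function('Q')(m) = Mul(-12, Pow(m, 2)) (Function('Q')(m) = Mul(Add(22, -34), Pow(m, 2)) = Mul(-12, Pow(m, 2)))
Mul(Add(Function('O')(Function('w')(11), -31), -35128), Add(37563, Function('Q')(-194))) = Mul(Add(Mul(-4, -13), -35128), Add(37563, Mul(-12, Pow(-194, 2)))) = Mul(Add(52, -35128), Add(37563, Mul(-12, 37636))) = Mul(-35076, Add(37563, -451632)) = Mul(-35076, -414069) = 14523884244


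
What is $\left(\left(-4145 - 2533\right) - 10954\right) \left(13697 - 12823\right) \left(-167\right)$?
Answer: $2573531456$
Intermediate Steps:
$\left(\left(-4145 - 2533\right) - 10954\right) \left(13697 - 12823\right) \left(-167\right) = \left(\left(-4145 - 2533\right) - 10954\right) 874 \left(-167\right) = \left(-6678 - 10954\right) 874 \left(-167\right) = \left(-17632\right) 874 \left(-167\right) = \left(-15410368\right) \left(-167\right) = 2573531456$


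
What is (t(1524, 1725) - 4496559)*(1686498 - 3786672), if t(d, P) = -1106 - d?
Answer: 9449079758886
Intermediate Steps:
(t(1524, 1725) - 4496559)*(1686498 - 3786672) = ((-1106 - 1*1524) - 4496559)*(1686498 - 3786672) = ((-1106 - 1524) - 4496559)*(-2100174) = (-2630 - 4496559)*(-2100174) = -4499189*(-2100174) = 9449079758886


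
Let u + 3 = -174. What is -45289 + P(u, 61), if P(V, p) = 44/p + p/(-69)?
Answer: -190622086/4209 ≈ -45289.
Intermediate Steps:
u = -177 (u = -3 - 174 = -177)
P(V, p) = 44/p - p/69 (P(V, p) = 44/p + p*(-1/69) = 44/p - p/69)
-45289 + P(u, 61) = -45289 + (44/61 - 1/69*61) = -45289 + (44*(1/61) - 61/69) = -45289 + (44/61 - 61/69) = -45289 - 685/4209 = -190622086/4209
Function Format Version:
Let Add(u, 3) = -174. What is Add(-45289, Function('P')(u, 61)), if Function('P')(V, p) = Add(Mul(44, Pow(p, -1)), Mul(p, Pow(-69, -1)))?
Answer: Rational(-190622086, 4209) ≈ -45289.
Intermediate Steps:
u = -177 (u = Add(-3, -174) = -177)
Function('P')(V, p) = Add(Mul(44, Pow(p, -1)), Mul(Rational(-1, 69), p)) (Function('P')(V, p) = Add(Mul(44, Pow(p, -1)), Mul(p, Rational(-1, 69))) = Add(Mul(44, Pow(p, -1)), Mul(Rational(-1, 69), p)))
Add(-45289, Function('P')(u, 61)) = Add(-45289, Add(Mul(44, Pow(61, -1)), Mul(Rational(-1, 69), 61))) = Add(-45289, Add(Mul(44, Rational(1, 61)), Rational(-61, 69))) = Add(-45289, Add(Rational(44, 61), Rational(-61, 69))) = Add(-45289, Rational(-685, 4209)) = Rational(-190622086, 4209)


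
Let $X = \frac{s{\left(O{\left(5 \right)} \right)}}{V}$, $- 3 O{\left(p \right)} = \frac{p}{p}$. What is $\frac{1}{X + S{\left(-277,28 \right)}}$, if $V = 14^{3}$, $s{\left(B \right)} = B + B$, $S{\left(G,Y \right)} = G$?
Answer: $- \frac{4116}{1140133} \approx -0.0036101$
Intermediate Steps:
$O{\left(p \right)} = - \frac{1}{3}$ ($O{\left(p \right)} = - \frac{p \frac{1}{p}}{3} = \left(- \frac{1}{3}\right) 1 = - \frac{1}{3}$)
$s{\left(B \right)} = 2 B$
$V = 2744$
$X = - \frac{1}{4116}$ ($X = \frac{2 \left(- \frac{1}{3}\right)}{2744} = \left(- \frac{2}{3}\right) \frac{1}{2744} = - \frac{1}{4116} \approx -0.00024295$)
$\frac{1}{X + S{\left(-277,28 \right)}} = \frac{1}{- \frac{1}{4116} - 277} = \frac{1}{- \frac{1140133}{4116}} = - \frac{4116}{1140133}$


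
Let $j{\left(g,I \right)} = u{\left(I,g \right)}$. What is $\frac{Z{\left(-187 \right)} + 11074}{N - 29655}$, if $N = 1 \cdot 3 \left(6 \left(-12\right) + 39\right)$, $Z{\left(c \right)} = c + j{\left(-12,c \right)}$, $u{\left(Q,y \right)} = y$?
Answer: $- \frac{125}{342} \approx -0.3655$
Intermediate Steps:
$j{\left(g,I \right)} = g$
$Z{\left(c \right)} = -12 + c$ ($Z{\left(c \right)} = c - 12 = -12 + c$)
$N = -99$ ($N = 3 \left(-72 + 39\right) = 3 \left(-33\right) = -99$)
$\frac{Z{\left(-187 \right)} + 11074}{N - 29655} = \frac{\left(-12 - 187\right) + 11074}{-99 - 29655} = \frac{-199 + 11074}{-29754} = 10875 \left(- \frac{1}{29754}\right) = - \frac{125}{342}$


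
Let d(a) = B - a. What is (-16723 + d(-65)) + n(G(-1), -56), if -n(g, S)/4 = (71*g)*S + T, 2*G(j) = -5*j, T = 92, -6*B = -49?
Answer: 136453/6 ≈ 22742.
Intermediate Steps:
B = 49/6 (B = -⅙*(-49) = 49/6 ≈ 8.1667)
d(a) = 49/6 - a
G(j) = -5*j/2 (G(j) = (-5*j)/2 = -5*j/2)
n(g, S) = -368 - 284*S*g (n(g, S) = -4*((71*g)*S + 92) = -4*(71*S*g + 92) = -4*(92 + 71*S*g) = -368 - 284*S*g)
(-16723 + d(-65)) + n(G(-1), -56) = (-16723 + (49/6 - 1*(-65))) + (-368 - 284*(-56)*(-5/2*(-1))) = (-16723 + (49/6 + 65)) + (-368 - 284*(-56)*5/2) = (-16723 + 439/6) + (-368 + 39760) = -99899/6 + 39392 = 136453/6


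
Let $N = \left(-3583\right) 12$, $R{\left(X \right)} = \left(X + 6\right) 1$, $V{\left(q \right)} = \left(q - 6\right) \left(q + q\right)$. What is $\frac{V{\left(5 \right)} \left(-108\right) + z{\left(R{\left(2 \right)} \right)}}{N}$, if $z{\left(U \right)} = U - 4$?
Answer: $- \frac{271}{10749} \approx -0.025212$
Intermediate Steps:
$V{\left(q \right)} = 2 q \left(-6 + q\right)$ ($V{\left(q \right)} = \left(-6 + q\right) 2 q = 2 q \left(-6 + q\right)$)
$R{\left(X \right)} = 6 + X$ ($R{\left(X \right)} = \left(6 + X\right) 1 = 6 + X$)
$z{\left(U \right)} = -4 + U$
$N = -42996$
$\frac{V{\left(5 \right)} \left(-108\right) + z{\left(R{\left(2 \right)} \right)}}{N} = \frac{2 \cdot 5 \left(-6 + 5\right) \left(-108\right) + \left(-4 + \left(6 + 2\right)\right)}{-42996} = \left(2 \cdot 5 \left(-1\right) \left(-108\right) + \left(-4 + 8\right)\right) \left(- \frac{1}{42996}\right) = \left(\left(-10\right) \left(-108\right) + 4\right) \left(- \frac{1}{42996}\right) = \left(1080 + 4\right) \left(- \frac{1}{42996}\right) = 1084 \left(- \frac{1}{42996}\right) = - \frac{271}{10749}$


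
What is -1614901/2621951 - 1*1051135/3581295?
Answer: -1707892268236/1877996001309 ≈ -0.90942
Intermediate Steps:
-1614901/2621951 - 1*1051135/3581295 = -1614901*1/2621951 - 1051135*1/3581295 = -1614901/2621951 - 210227/716259 = -1707892268236/1877996001309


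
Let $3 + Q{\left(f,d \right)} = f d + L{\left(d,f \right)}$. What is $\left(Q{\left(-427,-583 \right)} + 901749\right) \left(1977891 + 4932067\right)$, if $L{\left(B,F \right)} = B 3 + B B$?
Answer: $10287732039266$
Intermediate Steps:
$L{\left(B,F \right)} = B^{2} + 3 B$ ($L{\left(B,F \right)} = 3 B + B^{2} = B^{2} + 3 B$)
$Q{\left(f,d \right)} = -3 + d f + d \left(3 + d\right)$ ($Q{\left(f,d \right)} = -3 + \left(f d + d \left(3 + d\right)\right) = -3 + \left(d f + d \left(3 + d\right)\right) = -3 + d f + d \left(3 + d\right)$)
$\left(Q{\left(-427,-583 \right)} + 901749\right) \left(1977891 + 4932067\right) = \left(\left(-3 - -248941 - 583 \left(3 - 583\right)\right) + 901749\right) \left(1977891 + 4932067\right) = \left(\left(-3 + 248941 - -338140\right) + 901749\right) 6909958 = \left(\left(-3 + 248941 + 338140\right) + 901749\right) 6909958 = \left(587078 + 901749\right) 6909958 = 1488827 \cdot 6909958 = 10287732039266$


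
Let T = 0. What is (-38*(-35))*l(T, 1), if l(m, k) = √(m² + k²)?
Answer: 1330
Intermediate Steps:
l(m, k) = √(k² + m²)
(-38*(-35))*l(T, 1) = (-38*(-35))*√(1² + 0²) = 1330*√(1 + 0) = 1330*√1 = 1330*1 = 1330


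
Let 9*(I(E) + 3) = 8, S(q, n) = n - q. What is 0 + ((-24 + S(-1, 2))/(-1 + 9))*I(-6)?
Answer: 133/24 ≈ 5.5417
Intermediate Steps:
I(E) = -19/9 (I(E) = -3 + (1/9)*8 = -3 + 8/9 = -19/9)
0 + ((-24 + S(-1, 2))/(-1 + 9))*I(-6) = 0 + ((-24 + (2 - 1*(-1)))/(-1 + 9))*(-19/9) = 0 + ((-24 + (2 + 1))/8)*(-19/9) = 0 + ((-24 + 3)*(1/8))*(-19/9) = 0 - 21*1/8*(-19/9) = 0 - 21/8*(-19/9) = 0 + 133/24 = 133/24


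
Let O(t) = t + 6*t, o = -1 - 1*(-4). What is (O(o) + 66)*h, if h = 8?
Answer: 696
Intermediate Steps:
o = 3 (o = -1 + 4 = 3)
O(t) = 7*t
(O(o) + 66)*h = (7*3 + 66)*8 = (21 + 66)*8 = 87*8 = 696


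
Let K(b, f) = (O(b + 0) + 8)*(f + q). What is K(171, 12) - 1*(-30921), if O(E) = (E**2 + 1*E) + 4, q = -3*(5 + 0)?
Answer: -57351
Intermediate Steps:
q = -15 (q = -3*5 = -15)
O(E) = 4 + E + E**2 (O(E) = (E**2 + E) + 4 = (E + E**2) + 4 = 4 + E + E**2)
K(b, f) = (-15 + f)*(12 + b + b**2) (K(b, f) = ((4 + (b + 0) + (b + 0)**2) + 8)*(f - 15) = ((4 + b + b**2) + 8)*(-15 + f) = (12 + b + b**2)*(-15 + f) = (-15 + f)*(12 + b + b**2))
K(171, 12) - 1*(-30921) = (-180 - 15*171 - 15*171**2 + 8*12 + 12*(4 + 171 + 171**2)) - 1*(-30921) = (-180 - 2565 - 15*29241 + 96 + 12*(4 + 171 + 29241)) + 30921 = (-180 - 2565 - 438615 + 96 + 12*29416) + 30921 = (-180 - 2565 - 438615 + 96 + 352992) + 30921 = -88272 + 30921 = -57351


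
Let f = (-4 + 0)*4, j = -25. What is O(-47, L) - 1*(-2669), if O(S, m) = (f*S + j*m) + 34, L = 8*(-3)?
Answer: 4055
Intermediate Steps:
L = -24
f = -16 (f = -4*4 = -16)
O(S, m) = 34 - 25*m - 16*S (O(S, m) = (-16*S - 25*m) + 34 = (-25*m - 16*S) + 34 = 34 - 25*m - 16*S)
O(-47, L) - 1*(-2669) = (34 - 25*(-24) - 16*(-47)) - 1*(-2669) = (34 + 600 + 752) + 2669 = 1386 + 2669 = 4055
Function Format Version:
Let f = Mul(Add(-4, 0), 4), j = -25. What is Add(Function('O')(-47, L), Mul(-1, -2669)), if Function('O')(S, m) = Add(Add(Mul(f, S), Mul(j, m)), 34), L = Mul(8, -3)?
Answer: 4055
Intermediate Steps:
L = -24
f = -16 (f = Mul(-4, 4) = -16)
Function('O')(S, m) = Add(34, Mul(-25, m), Mul(-16, S)) (Function('O')(S, m) = Add(Add(Mul(-16, S), Mul(-25, m)), 34) = Add(Add(Mul(-25, m), Mul(-16, S)), 34) = Add(34, Mul(-25, m), Mul(-16, S)))
Add(Function('O')(-47, L), Mul(-1, -2669)) = Add(Add(34, Mul(-25, -24), Mul(-16, -47)), Mul(-1, -2669)) = Add(Add(34, 600, 752), 2669) = Add(1386, 2669) = 4055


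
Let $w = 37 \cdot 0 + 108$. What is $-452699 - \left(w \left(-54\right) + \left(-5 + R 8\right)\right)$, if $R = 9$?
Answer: $-446934$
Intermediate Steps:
$w = 108$ ($w = 0 + 108 = 108$)
$-452699 - \left(w \left(-54\right) + \left(-5 + R 8\right)\right) = -452699 - \left(108 \left(-54\right) + \left(-5 + 9 \cdot 8\right)\right) = -452699 - \left(-5832 + \left(-5 + 72\right)\right) = -452699 - \left(-5832 + 67\right) = -452699 - -5765 = -452699 + 5765 = -446934$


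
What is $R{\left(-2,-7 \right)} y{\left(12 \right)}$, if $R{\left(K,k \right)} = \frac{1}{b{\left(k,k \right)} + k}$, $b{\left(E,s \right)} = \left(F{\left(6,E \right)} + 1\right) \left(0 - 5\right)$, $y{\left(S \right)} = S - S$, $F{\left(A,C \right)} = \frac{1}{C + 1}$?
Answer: $0$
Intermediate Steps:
$F{\left(A,C \right)} = \frac{1}{1 + C}$
$y{\left(S \right)} = 0$
$b{\left(E,s \right)} = -5 - \frac{5}{1 + E}$ ($b{\left(E,s \right)} = \left(\frac{1}{1 + E} + 1\right) \left(0 - 5\right) = \left(1 + \frac{1}{1 + E}\right) \left(-5\right) = -5 - \frac{5}{1 + E}$)
$R{\left(K,k \right)} = \frac{1}{k + \frac{5 \left(-2 - k\right)}{1 + k}}$ ($R{\left(K,k \right)} = \frac{1}{\frac{5 \left(-2 - k\right)}{1 + k} + k} = \frac{1}{k + \frac{5 \left(-2 - k\right)}{1 + k}}$)
$R{\left(-2,-7 \right)} y{\left(12 \right)} = \frac{1 - 7}{-10 + \left(-7\right)^{2} - -28} \cdot 0 = \frac{1}{-10 + 49 + 28} \left(-6\right) 0 = \frac{1}{67} \left(-6\right) 0 = \left(- \frac{6}{67}\right) 0 = 0$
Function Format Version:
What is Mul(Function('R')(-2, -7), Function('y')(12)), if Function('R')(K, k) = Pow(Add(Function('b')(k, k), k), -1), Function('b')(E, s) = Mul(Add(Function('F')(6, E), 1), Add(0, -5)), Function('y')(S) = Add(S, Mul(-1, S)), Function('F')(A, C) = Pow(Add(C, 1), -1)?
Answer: 0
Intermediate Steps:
Function('F')(A, C) = Pow(Add(1, C), -1)
Function('y')(S) = 0
Function('b')(E, s) = Add(-5, Mul(-5, Pow(Add(1, E), -1))) (Function('b')(E, s) = Mul(Add(Pow(Add(1, E), -1), 1), Add(0, -5)) = Mul(Add(1, Pow(Add(1, E), -1)), -5) = Add(-5, Mul(-5, Pow(Add(1, E), -1))))
Function('R')(K, k) = Pow(Add(k, Mul(5, Pow(Add(1, k), -1), Add(-2, Mul(-1, k)))), -1) (Function('R')(K, k) = Pow(Add(Mul(5, Pow(Add(1, k), -1), Add(-2, Mul(-1, k))), k), -1) = Pow(Add(k, Mul(5, Pow(Add(1, k), -1), Add(-2, Mul(-1, k)))), -1))
Mul(Function('R')(-2, -7), Function('y')(12)) = Mul(Mul(Pow(Add(-10, Pow(-7, 2), Mul(-4, -7)), -1), Add(1, -7)), 0) = Mul(Mul(Pow(Add(-10, 49, 28), -1), -6), 0) = Mul(Mul(Pow(67, -1), -6), 0) = Mul(Mul(Rational(1, 67), -6), 0) = Mul(Rational(-6, 67), 0) = 0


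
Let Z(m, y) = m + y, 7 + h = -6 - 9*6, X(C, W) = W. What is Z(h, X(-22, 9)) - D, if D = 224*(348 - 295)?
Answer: -11930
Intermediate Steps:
h = -67 (h = -7 + (-6 - 9*6) = -7 + (-6 - 54) = -7 - 60 = -67)
D = 11872 (D = 224*53 = 11872)
Z(h, X(-22, 9)) - D = (-67 + 9) - 1*11872 = -58 - 11872 = -11930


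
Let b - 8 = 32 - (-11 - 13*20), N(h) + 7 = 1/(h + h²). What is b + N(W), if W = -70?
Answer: 1468321/4830 ≈ 304.00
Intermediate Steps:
N(h) = -7 + 1/(h + h²)
b = 311 (b = 8 + (32 - (-11 - 13*20)) = 8 + (32 - (-11 - 260)) = 8 + (32 - 1*(-271)) = 8 + (32 + 271) = 8 + 303 = 311)
b + N(W) = 311 + (1 - 7*(-70) - 7*(-70)²)/((-70)*(1 - 70)) = 311 - 1/70*(1 + 490 - 7*4900)/(-69) = 311 - 1/70*(-1/69)*(1 + 490 - 34300) = 311 - 1/70*(-1/69)*(-33809) = 311 - 33809/4830 = 1468321/4830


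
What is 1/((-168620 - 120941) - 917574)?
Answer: -1/1207135 ≈ -8.2841e-7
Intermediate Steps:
1/((-168620 - 120941) - 917574) = 1/(-289561 - 917574) = 1/(-1207135) = -1/1207135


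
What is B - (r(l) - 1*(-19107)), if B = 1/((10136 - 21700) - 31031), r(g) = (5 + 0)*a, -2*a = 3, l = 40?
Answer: -1627086407/85190 ≈ -19100.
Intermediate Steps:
a = -3/2 (a = -½*3 = -3/2 ≈ -1.5000)
r(g) = -15/2 (r(g) = (5 + 0)*(-3/2) = 5*(-3/2) = -15/2)
B = -1/42595 (B = 1/(-11564 - 31031) = 1/(-42595) = -1/42595 ≈ -2.3477e-5)
B - (r(l) - 1*(-19107)) = -1/42595 - (-15/2 - 1*(-19107)) = -1/42595 - (-15/2 + 19107) = -1/42595 - 1*38199/2 = -1/42595 - 38199/2 = -1627086407/85190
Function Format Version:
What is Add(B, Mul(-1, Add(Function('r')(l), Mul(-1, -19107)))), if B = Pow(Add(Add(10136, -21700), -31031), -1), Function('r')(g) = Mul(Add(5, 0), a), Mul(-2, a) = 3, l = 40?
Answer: Rational(-1627086407, 85190) ≈ -19100.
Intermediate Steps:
a = Rational(-3, 2) (a = Mul(Rational(-1, 2), 3) = Rational(-3, 2) ≈ -1.5000)
Function('r')(g) = Rational(-15, 2) (Function('r')(g) = Mul(Add(5, 0), Rational(-3, 2)) = Mul(5, Rational(-3, 2)) = Rational(-15, 2))
B = Rational(-1, 42595) (B = Pow(Add(-11564, -31031), -1) = Pow(-42595, -1) = Rational(-1, 42595) ≈ -2.3477e-5)
Add(B, Mul(-1, Add(Function('r')(l), Mul(-1, -19107)))) = Add(Rational(-1, 42595), Mul(-1, Add(Rational(-15, 2), Mul(-1, -19107)))) = Add(Rational(-1, 42595), Mul(-1, Add(Rational(-15, 2), 19107))) = Add(Rational(-1, 42595), Mul(-1, Rational(38199, 2))) = Add(Rational(-1, 42595), Rational(-38199, 2)) = Rational(-1627086407, 85190)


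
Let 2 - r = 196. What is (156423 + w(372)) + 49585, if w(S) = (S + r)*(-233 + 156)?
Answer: 192302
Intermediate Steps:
r = -194 (r = 2 - 1*196 = 2 - 196 = -194)
w(S) = 14938 - 77*S (w(S) = (S - 194)*(-233 + 156) = (-194 + S)*(-77) = 14938 - 77*S)
(156423 + w(372)) + 49585 = (156423 + (14938 - 77*372)) + 49585 = (156423 + (14938 - 28644)) + 49585 = (156423 - 13706) + 49585 = 142717 + 49585 = 192302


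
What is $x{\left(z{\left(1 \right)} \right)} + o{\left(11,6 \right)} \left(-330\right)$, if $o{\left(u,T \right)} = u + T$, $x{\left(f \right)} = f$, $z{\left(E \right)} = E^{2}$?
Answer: $-5609$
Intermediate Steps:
$o{\left(u,T \right)} = T + u$
$x{\left(z{\left(1 \right)} \right)} + o{\left(11,6 \right)} \left(-330\right) = 1^{2} + \left(6 + 11\right) \left(-330\right) = 1 + 17 \left(-330\right) = 1 - 5610 = -5609$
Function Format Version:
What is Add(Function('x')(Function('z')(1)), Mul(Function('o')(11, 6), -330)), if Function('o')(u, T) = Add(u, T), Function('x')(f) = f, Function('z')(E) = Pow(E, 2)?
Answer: -5609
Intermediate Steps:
Function('o')(u, T) = Add(T, u)
Add(Function('x')(Function('z')(1)), Mul(Function('o')(11, 6), -330)) = Add(Pow(1, 2), Mul(Add(6, 11), -330)) = Add(1, Mul(17, -330)) = Add(1, -5610) = -5609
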